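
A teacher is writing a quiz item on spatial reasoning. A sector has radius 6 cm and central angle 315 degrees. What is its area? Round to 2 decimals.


Shape: circular sector
Radius r = 6 cm, Angle = 315 degrees
Formula: A = (angle/360) * pi * r^2
r^2 = 36
Fraction of circle = 315/360
A = (315/360) * pi * 36
A = 31.5 * pi
A = 98.96
98.96 cm^2


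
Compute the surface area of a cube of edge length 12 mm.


Shape: cube
Side s = 12 mm
A cube has 6 square faces.
Formula: SA = 6 * s^2
s^2 = 144
SA = 6 * 144
SA = 864
864 mm^2


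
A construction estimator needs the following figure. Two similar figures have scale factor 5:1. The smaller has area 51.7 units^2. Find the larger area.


Linear scale factor k = 5
Original area = 51.7 units^2
Rule: under a linear scaling by k, areas scale by k^2.
k^2 = 5^2 = 25
New area = 51.7 * 25
New area = 1292.5
1292.5 units^2


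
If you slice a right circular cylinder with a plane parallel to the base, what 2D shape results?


Solid: right circular cylinder
Cutting plane: parallel to the base
Visualize the intersection of the plane with the solid's surface.
The boundary of the cut region is a circle.
circle


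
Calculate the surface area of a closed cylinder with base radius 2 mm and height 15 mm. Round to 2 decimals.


Shape: closed cylinder
Radius r = 2 mm, Height h = 15 mm
Formula: SA = 2*pi*r^2 + 2*pi*r*h = 2*pi*r*(r + h)
r + h = 17
2 * r * (r + h) = 2 * 2 * 17 = 68
SA = 68 * pi
SA = 213.63
213.63 mm^2


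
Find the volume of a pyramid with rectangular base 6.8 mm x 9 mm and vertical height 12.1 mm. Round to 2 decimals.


Shape: rectangular pyramid
Base: 6.8 mm x 9 mm, Height h = 12.1 mm
Formula: V = (1/3) * base_area * h
base_area = 6.8 * 9 = 61.2
base_area * h = 61.2 * 12.1 = 740.52
V = 740.52 / 3
V = 246.84
246.84 mm^3


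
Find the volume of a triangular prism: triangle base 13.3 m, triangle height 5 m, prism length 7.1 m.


Shape: triangular prism
Triangle base = 13.3 m, triangle height = 5 m, prism length L = 7.1 m
Formula: V = (1/2 * b * h_tri) * L
Cross-section area = 0.5 * 13.3 * 5 = 33.25
V = 33.25 * 7.1
V = 236.075
236.075 m^3


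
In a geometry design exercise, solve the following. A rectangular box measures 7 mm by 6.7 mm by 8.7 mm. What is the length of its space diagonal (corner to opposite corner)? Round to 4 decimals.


Shape: rectangular box (space diagonal)
l = 7 mm, w = 6.7 mm, h = 8.7 mm
Visualize: the diagonal of the base, then a right triangle with that diagonal and the height.
Formula: d = sqrt(l^2 + w^2 + h^2)
l^2 + w^2 + h^2 = 49 + 44.89 + 75.69 = 169.58
d = sqrt(169.58)
d = 13.0223
13.0223 mm


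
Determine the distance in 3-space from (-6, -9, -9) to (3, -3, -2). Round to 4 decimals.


3D distance between two points
P1 = (-6, -9, -9), P2 = (3, -3, -2)
Formula: d = sqrt((x2-x1)^2 + (y2-y1)^2 + (z2-z1)^2)
dx = 3 - -6 = 9
dy = -3 - -9 = 6
dz = -2 - -9 = 7
dx^2 + dy^2 + dz^2 = 81 + 36 + 49 = 166
d = sqrt(166)
d = 12.8841
12.8841 units


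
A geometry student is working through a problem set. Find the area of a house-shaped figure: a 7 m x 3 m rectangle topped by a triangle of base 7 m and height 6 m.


Composite shape: rectangle + triangle
Rectangle area = 7 * 3 = 21
Triangle area = 0.5 * 7 * 6 = 21
Total = 21 + 21
Total = 42
42 m^2


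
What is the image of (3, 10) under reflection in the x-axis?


Transformation: reflection
Original point: (3, 10)
Rule for reflection over the x-axis: (x, y) -> (x, -y)
Apply: (3, 10) -> (3, -10)
(3, -10)


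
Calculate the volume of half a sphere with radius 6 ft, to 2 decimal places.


Shape: hemisphere (half of a sphere)
Radius r = 6 ft
Formula: V = (1/2) * (4/3) * pi * r^3 = (2/3) * pi * r^3
r^3 = 216
(2/3) * 216 = 144
V = 144 * pi
V = 452.39
452.39 ft^3


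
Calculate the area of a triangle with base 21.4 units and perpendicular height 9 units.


Shape: triangle
Base b = 21.4 units, Height h = 9 units
Formula: A = (1/2) * b * h
A = 0.5 * 21.4 * 9
A = 0.5 * 192.6
A = 96.3
96.3 units^2


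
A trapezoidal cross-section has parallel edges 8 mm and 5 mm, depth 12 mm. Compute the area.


Shape: trapezoid
Parallel sides a = 8 mm, b = 5 mm; Height h = 12 mm
Formula: A = (a + b) * h / 2
a + b = 8 + 5 = 13
A = 13 * 12 / 2
A = 156 / 2
A = 78
78 mm^2


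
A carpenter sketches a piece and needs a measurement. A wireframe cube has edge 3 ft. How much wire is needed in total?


Shape: cube
Side s = 3 ft
A cube has 12 edges, all equal.
Formula: total edge length = 12 * s
Total = 12 * 3
Total = 36
36 ft


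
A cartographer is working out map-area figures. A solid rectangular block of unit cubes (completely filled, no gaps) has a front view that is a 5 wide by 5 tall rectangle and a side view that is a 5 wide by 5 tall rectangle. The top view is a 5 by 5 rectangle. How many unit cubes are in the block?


Orthographic views of a solid rectangular block:
Front view 5 x 5 -> length = 5, height = 5
Side view 5 x 5 -> width = 5, height = 5 (consistent)
Top view 5 x 5 -> confirms length = 5, width = 5
The block is 5 x 5 x 5.
Total unit cubes = 5 * 5 * 5 = 125
125 unit cubes


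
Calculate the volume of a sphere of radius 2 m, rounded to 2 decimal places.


Shape: sphere
Radius r = 2 m
Formula: V = (4/3) * pi * r^3
r^3 = 8
(4/3) * 8 = 10.666667
V = 10.666667 * pi
V = 33.51
33.51 m^3


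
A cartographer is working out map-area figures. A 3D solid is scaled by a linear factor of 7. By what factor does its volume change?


Linear scale factor k = 7
Rule: under a linear scaling by k, volumes scale by k^3.
k^3 = 7 * 7 * 7
k^3 = 49 * 7
k^3 = 343
Volume scales by a factor of 343.
343 (dimensionless)


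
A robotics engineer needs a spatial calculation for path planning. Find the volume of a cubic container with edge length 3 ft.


Shape: cube
Side s = 3 ft
Formula: V = s^3
V = 3 * 3 * 3
V = 9 * 3
V = 27
27 ft^3


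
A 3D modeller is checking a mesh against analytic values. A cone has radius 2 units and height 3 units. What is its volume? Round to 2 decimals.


Shape: cone
Radius r = 2 units, Height h = 3 units
Formula: V = (1/3) * pi * r^2 * h
r^2 = 4
pi * r^2 * h = pi * 4 * 3 = 12 * pi
V = 12 * pi / 3
V = 12.57
12.57 units^3


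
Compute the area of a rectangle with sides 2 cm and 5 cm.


Shape: rectangle
Length l = 2 cm, Width w = 5 cm
Formula: A = l * w
A = 2 * 5
A = 10
10 cm^2


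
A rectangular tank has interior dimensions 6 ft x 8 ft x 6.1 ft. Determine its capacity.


Shape: rectangular prism
l = 6 ft, w = 8 ft, h = 6.1 ft
Formula: V = l * w * h
V = 6 * 8 * 6.1
V = 48 * 6.1
V = 292.8
292.8 ft^3


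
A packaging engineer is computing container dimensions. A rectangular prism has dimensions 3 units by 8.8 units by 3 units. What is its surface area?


Shape: rectangular prism
l = 3 units, w = 8.8 units, h = 3 units
Formula: SA = 2(lw + lh + wh)
lw = 26.4, lh = 9, wh = 26.4
lw + lh + wh = 61.8
SA = 2 * 61.8
SA = 123.6
123.6 units^2


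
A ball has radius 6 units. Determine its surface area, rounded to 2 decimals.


Shape: sphere
Radius r = 6 units
Formula: SA = 4 * pi * r^2
r^2 = 36
SA = 4 * pi * 36
SA = 144 * pi
SA = 452.39
452.39 units^2


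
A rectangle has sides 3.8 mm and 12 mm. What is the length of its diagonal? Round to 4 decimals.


Shape: rectangle (diagonal via Pythagoras)
Sides: 3.8 mm and 12 mm
Formula: d = sqrt(l^2 + w^2)
l^2 = 14.44, w^2 = 144
l^2 + w^2 = 158.44
d = sqrt(158.44)
d = 12.5873
12.5873 mm


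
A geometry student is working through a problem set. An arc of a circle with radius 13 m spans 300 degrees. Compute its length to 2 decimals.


Shape: circular arc
Radius r = 13 m, Angle = 300 degrees
Formula: L = (angle/360) * 2 * pi * r
2 * pi * r = 26 * pi
L = (300/360) * 26 * pi
L = 21.666667 * pi
L = 68.07
68.07 m


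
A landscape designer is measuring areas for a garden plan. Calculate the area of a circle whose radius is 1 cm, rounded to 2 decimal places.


Shape: circle
Radius r = 1 cm
Formula: A = pi * r^2
r^2 = 1^2 = 1
A = pi * 1
A = 3.14
3.14 cm^2


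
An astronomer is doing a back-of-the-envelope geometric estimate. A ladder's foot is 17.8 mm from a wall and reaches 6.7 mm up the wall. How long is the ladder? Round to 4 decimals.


Shape: right triangle
Legs a = 17.8 mm, b = 6.7 mm
Formula: c = sqrt(a^2 + b^2)
a^2 = 316.84, b^2 = 44.89
a^2 + b^2 = 361.73
c = sqrt(361.73)
c = 19.0192
19.0192 mm


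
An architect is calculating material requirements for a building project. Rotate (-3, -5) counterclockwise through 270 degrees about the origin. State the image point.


Transformation: rotation about the origin
Original point: (-3, -5)
Rule for 270 deg counterclockwise: (x, y) -> (y, -x)
Apply: (-3, -5) -> (-5, 3)
(-5, 3)


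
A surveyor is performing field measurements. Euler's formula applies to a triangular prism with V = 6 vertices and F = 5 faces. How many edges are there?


Polyhedron: triangular prism
Euler's formula for convex polyhedra: V - E + F = 2
Given: V = 6 vertices and F = 5 faces
Solve for E:
E = V + F - 2 = 6 + 5 - 2 = 9
9 edges


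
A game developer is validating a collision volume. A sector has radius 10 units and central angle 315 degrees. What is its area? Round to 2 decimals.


Shape: circular sector
Radius r = 10 units, Angle = 315 degrees
Formula: A = (angle/360) * pi * r^2
r^2 = 100
Fraction of circle = 315/360
A = (315/360) * pi * 100
A = 87.5 * pi
A = 274.89
274.89 units^2


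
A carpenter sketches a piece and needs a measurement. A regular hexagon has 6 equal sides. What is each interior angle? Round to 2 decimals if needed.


Shape: regular hexagon (6 sides)
Formula: interior angle = (n - 2) * 180 / n
(n - 2) = 4
(n - 2) * 180 = 720
angle = 720 / 6
angle = 120
120 degrees


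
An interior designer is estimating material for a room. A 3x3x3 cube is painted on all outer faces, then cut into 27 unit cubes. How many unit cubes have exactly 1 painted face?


Large cube: 3 x 3 x 3, cut into unit cubes.
n = 3, so n - 2 = 1
Cubes with 1 painted face lie in the interior of each face.
A cube has 6 faces; each contributes (n - 2)^2 = 1 such cubes.
Count = 6 * 1 = 6
6 unit cubes


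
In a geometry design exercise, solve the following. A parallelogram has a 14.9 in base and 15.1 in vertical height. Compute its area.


Shape: parallelogram
Base b = 14.9 in, Height h = 15.1 in
Formula: A = b * h
A = 14.9 * 15.1
A = 224.99
224.99 in^2


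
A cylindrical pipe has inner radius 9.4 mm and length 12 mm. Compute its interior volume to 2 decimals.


Shape: cylinder
Radius r = 9.4 mm, Height h = 12 mm
Formula: V = pi * r^2 * h
r^2 = 88.36
V = pi * 88.36 * 12
V = 1060.32 * pi
V = 3331.09
3331.09 mm^3


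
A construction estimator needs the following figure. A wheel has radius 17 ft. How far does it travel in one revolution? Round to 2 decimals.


Shape: circle
Radius r = 17 ft
Formula: C = 2 * pi * r
C = 2 * pi * 17
C = 34 * pi
C = 106.81
106.81 ft


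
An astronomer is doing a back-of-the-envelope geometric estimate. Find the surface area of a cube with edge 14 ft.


Shape: cube
Side s = 14 ft
A cube has 6 square faces.
Formula: SA = 6 * s^2
s^2 = 196
SA = 6 * 196
SA = 1176
1176 ft^2


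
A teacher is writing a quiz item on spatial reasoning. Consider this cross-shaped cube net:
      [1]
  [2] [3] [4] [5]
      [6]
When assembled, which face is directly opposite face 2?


Net: cross layout. Take square 3 as the base (bottom).
Fold the four squares in the horizontal row up around 3: 2 -> left, 4 -> right, 5 wraps to the top.
Fold 1 and 6 up from 3: 1 -> back, 6 -> front.
Opposite pairs are therefore: (1, 6), (2, 4), (3, 5).
Face 2 is opposite face 4.
face 4


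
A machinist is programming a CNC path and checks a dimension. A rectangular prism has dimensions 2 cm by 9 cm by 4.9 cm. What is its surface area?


Shape: rectangular prism
l = 2 cm, w = 9 cm, h = 4.9 cm
Formula: SA = 2(lw + lh + wh)
lw = 18, lh = 9.8, wh = 44.1
lw + lh + wh = 71.9
SA = 2 * 71.9
SA = 143.8
143.8 cm^2


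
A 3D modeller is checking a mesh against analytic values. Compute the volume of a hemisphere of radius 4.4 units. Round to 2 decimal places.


Shape: hemisphere (half of a sphere)
Radius r = 4.4 units
Formula: V = (1/2) * (4/3) * pi * r^3 = (2/3) * pi * r^3
r^3 = 85.184
(2/3) * 85.184 = 56.789333
V = 56.789333 * pi
V = 178.41
178.41 units^3


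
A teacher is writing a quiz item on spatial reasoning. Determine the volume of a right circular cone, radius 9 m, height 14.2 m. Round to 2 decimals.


Shape: cone
Radius r = 9 m, Height h = 14.2 m
Formula: V = (1/3) * pi * r^2 * h
r^2 = 81
pi * r^2 * h = pi * 81 * 14.2 = 1150.2 * pi
V = 1150.2 * pi / 3
V = 1204.49
1204.49 m^3


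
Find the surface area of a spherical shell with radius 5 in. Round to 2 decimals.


Shape: sphere
Radius r = 5 in
Formula: SA = 4 * pi * r^2
r^2 = 25
SA = 4 * pi * 25
SA = 100 * pi
SA = 314.16
314.16 in^2


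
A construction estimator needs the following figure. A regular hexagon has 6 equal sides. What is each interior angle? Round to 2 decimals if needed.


Shape: regular hexagon (6 sides)
Formula: interior angle = (n - 2) * 180 / n
(n - 2) = 4
(n - 2) * 180 = 720
angle = 720 / 6
angle = 120
120 degrees


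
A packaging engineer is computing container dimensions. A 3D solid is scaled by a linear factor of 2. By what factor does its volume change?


Linear scale factor k = 2
Rule: under a linear scaling by k, volumes scale by k^3.
k^3 = 2 * 2 * 2
k^3 = 4 * 2
k^3 = 8
Volume scales by a factor of 8.
8 (dimensionless)


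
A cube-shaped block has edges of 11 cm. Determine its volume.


Shape: cube
Side s = 11 cm
Formula: V = s^3
V = 11 * 11 * 11
V = 121 * 11
V = 1331
1331 cm^3


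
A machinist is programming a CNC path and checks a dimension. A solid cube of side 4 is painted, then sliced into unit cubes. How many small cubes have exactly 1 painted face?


Large cube: 4 x 4 x 4, cut into unit cubes.
n = 4, so n - 2 = 2
Cubes with 1 painted face lie in the interior of each face.
A cube has 6 faces; each contributes (n - 2)^2 = 4 such cubes.
Count = 6 * 4 = 24
24 unit cubes


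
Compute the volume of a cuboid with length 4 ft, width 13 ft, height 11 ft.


Shape: rectangular prism
l = 4 ft, w = 13 ft, h = 11 ft
Formula: V = l * w * h
V = 4 * 13 * 11
V = 52 * 11
V = 572
572 ft^3


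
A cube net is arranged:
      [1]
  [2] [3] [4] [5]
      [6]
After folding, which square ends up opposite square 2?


Net: cross layout. Take square 3 as the base (bottom).
Fold the four squares in the horizontal row up around 3: 2 -> left, 4 -> right, 5 wraps to the top.
Fold 1 and 6 up from 3: 1 -> back, 6 -> front.
Opposite pairs are therefore: (1, 6), (2, 4), (3, 5).
Face 2 is opposite face 4.
face 4


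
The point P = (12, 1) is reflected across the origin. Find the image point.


Transformation: reflection
Original point: (12, 1)
Rule for reflection through the origin: (x, y) -> (-x, -y)
Apply: (12, 1) -> (-12, -1)
(-12, -1)


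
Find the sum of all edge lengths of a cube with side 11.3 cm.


Shape: cube
Side s = 11.3 cm
A cube has 12 edges, all equal.
Formula: total edge length = 12 * s
Total = 12 * 11.3
Total = 135.6
135.6 cm


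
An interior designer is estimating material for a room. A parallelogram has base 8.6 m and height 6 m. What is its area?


Shape: parallelogram
Base b = 8.6 m, Height h = 6 m
Formula: A = b * h
A = 8.6 * 6
A = 51.6
51.6 m^2


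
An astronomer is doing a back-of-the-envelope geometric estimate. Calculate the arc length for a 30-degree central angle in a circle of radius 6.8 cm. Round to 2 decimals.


Shape: circular arc
Radius r = 6.8 cm, Angle = 30 degrees
Formula: L = (angle/360) * 2 * pi * r
2 * pi * r = 13.6 * pi
L = (30/360) * 13.6 * pi
L = 1.133333 * pi
L = 3.56
3.56 cm


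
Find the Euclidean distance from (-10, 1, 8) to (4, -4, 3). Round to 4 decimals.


3D distance between two points
P1 = (-10, 1, 8), P2 = (4, -4, 3)
Formula: d = sqrt((x2-x1)^2 + (y2-y1)^2 + (z2-z1)^2)
dx = 4 - -10 = 14
dy = -4 - 1 = -5
dz = 3 - 8 = -5
dx^2 + dy^2 + dz^2 = 196 + 25 + 25 = 246
d = sqrt(246)
d = 15.6844
15.6844 units


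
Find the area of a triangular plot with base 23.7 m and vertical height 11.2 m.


Shape: triangle
Base b = 23.7 m, Height h = 11.2 m
Formula: A = (1/2) * b * h
A = 0.5 * 23.7 * 11.2
A = 0.5 * 265.44
A = 132.72
132.72 m^2


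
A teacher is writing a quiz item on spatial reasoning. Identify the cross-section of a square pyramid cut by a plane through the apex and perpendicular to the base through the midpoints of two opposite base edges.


Solid: square pyramid
Cutting plane: through the apex and perpendicular to the base through the midpoints of two opposite base edges
Visualize the intersection of the plane with the solid's surface.
The boundary of the cut region is a isosceles triangle.
isosceles triangle


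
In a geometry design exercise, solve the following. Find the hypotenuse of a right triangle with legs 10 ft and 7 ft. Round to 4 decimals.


Shape: right triangle
Legs a = 10 ft, b = 7 ft
Formula: c = sqrt(a^2 + b^2)
a^2 = 100, b^2 = 49
a^2 + b^2 = 149
c = sqrt(149)
c = 12.2066
12.2066 ft


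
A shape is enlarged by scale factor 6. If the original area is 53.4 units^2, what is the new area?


Linear scale factor k = 6
Original area = 53.4 units^2
Rule: under a linear scaling by k, areas scale by k^2.
k^2 = 6^2 = 36
New area = 53.4 * 36
New area = 1922.4
1922.4 units^2


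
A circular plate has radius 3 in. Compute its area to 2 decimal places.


Shape: circle
Radius r = 3 in
Formula: A = pi * r^2
r^2 = 3^2 = 9
A = pi * 9
A = 28.27
28.27 in^2


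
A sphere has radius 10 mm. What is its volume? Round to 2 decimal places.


Shape: sphere
Radius r = 10 mm
Formula: V = (4/3) * pi * r^3
r^3 = 1000
(4/3) * 1000 = 1333.333333
V = 1333.333333 * pi
V = 4188.79
4188.79 mm^3


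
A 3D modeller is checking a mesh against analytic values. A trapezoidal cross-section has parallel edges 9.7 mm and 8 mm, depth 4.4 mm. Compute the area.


Shape: trapezoid
Parallel sides a = 9.7 mm, b = 8 mm; Height h = 4.4 mm
Formula: A = (a + b) * h / 2
a + b = 9.7 + 8 = 17.7
A = 17.7 * 4.4 / 2
A = 77.88 / 2
A = 38.94
38.94 mm^2


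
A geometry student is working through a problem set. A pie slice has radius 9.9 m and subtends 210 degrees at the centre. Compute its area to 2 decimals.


Shape: circular sector
Radius r = 9.9 m, Angle = 210 degrees
Formula: A = (angle/360) * pi * r^2
r^2 = 98.01
Fraction of circle = 210/360
A = (210/360) * pi * 98.01
A = 57.1725 * pi
A = 179.61
179.61 m^2


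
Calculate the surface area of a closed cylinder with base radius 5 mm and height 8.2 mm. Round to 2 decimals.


Shape: closed cylinder
Radius r = 5 mm, Height h = 8.2 mm
Formula: SA = 2*pi*r^2 + 2*pi*r*h = 2*pi*r*(r + h)
r + h = 13.2
2 * r * (r + h) = 2 * 5 * 13.2 = 132
SA = 132 * pi
SA = 414.69
414.69 mm^2


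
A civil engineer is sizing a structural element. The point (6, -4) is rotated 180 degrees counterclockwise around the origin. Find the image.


Transformation: rotation about the origin
Original point: (6, -4)
Rule for 180 deg: (x, y) -> (-x, -y)
Apply: (6, -4) -> (-6, 4)
(-6, 4)


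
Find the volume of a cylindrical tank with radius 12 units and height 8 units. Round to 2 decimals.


Shape: cylinder
Radius r = 12 units, Height h = 8 units
Formula: V = pi * r^2 * h
r^2 = 144
V = pi * 144 * 8
V = 1152 * pi
V = 3619.11
3619.11 units^3


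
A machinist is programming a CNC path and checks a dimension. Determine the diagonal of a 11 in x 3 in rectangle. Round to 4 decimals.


Shape: rectangle (diagonal via Pythagoras)
Sides: 11 in and 3 in
Formula: d = sqrt(l^2 + w^2)
l^2 = 121, w^2 = 9
l^2 + w^2 = 130
d = sqrt(130)
d = 11.4018
11.4018 in


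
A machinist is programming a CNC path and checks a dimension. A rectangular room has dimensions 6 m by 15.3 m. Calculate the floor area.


Shape: rectangle
Length l = 6 m, Width w = 15.3 m
Formula: A = l * w
A = 6 * 15.3
A = 91.8
91.8 m^2


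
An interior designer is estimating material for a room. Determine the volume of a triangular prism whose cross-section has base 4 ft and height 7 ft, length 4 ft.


Shape: triangular prism
Triangle base = 4 ft, triangle height = 7 ft, prism length L = 4 ft
Formula: V = (1/2 * b * h_tri) * L
Cross-section area = 0.5 * 4 * 7 = 14
V = 14 * 4
V = 56
56 ft^3


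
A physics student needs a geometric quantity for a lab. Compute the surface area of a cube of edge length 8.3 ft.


Shape: cube
Side s = 8.3 ft
A cube has 6 square faces.
Formula: SA = 6 * s^2
s^2 = 68.89
SA = 6 * 68.89
SA = 413.34
413.34 ft^2


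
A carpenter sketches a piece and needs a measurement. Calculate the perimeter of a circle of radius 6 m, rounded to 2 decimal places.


Shape: circle
Radius r = 6 m
Formula: C = 2 * pi * r
C = 2 * pi * 6
C = 12 * pi
C = 37.7
37.7 m


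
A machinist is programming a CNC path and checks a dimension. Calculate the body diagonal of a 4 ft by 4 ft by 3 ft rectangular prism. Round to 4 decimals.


Shape: rectangular box (space diagonal)
l = 4 ft, w = 4 ft, h = 3 ft
Visualize: the diagonal of the base, then a right triangle with that diagonal and the height.
Formula: d = sqrt(l^2 + w^2 + h^2)
l^2 + w^2 + h^2 = 16 + 16 + 9 = 41
d = sqrt(41)
d = 6.4031
6.4031 ft


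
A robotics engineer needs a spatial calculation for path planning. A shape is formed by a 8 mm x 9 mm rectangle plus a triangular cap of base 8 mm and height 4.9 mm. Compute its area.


Composite shape: rectangle + triangle
Rectangle area = 8 * 9 = 72
Triangle area = 0.5 * 8 * 4.9 = 19.6
Total = 72 + 19.6
Total = 91.6
91.6 mm^2


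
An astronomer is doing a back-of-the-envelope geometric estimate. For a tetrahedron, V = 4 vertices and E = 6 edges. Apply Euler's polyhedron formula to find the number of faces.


Polyhedron: tetrahedron
Euler's formula for convex polyhedra: V - E + F = 2
Given: V = 4 vertices and E = 6 edges
Solve for F:
F = 2 + E - V = 2 + 6 - 4 = 4
4 faces


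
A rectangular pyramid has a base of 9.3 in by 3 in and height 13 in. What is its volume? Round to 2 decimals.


Shape: rectangular pyramid
Base: 9.3 in x 3 in, Height h = 13 in
Formula: V = (1/3) * base_area * h
base_area = 9.3 * 3 = 27.9
base_area * h = 27.9 * 13 = 362.7
V = 362.7 / 3
V = 120.9
120.9 in^3


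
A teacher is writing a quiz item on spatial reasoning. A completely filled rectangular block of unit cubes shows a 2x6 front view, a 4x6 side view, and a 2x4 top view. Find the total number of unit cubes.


Orthographic views of a solid rectangular block:
Front view 2 x 6 -> length = 2, height = 6
Side view 4 x 6 -> width = 4, height = 6 (consistent)
Top view 2 x 4 -> confirms length = 2, width = 4
The block is 2 x 4 x 6.
Total unit cubes = 2 * 4 * 6 = 48
48 unit cubes


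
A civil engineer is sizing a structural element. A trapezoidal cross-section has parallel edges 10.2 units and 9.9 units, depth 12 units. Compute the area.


Shape: trapezoid
Parallel sides a = 10.2 units, b = 9.9 units; Height h = 12 units
Formula: A = (a + b) * h / 2
a + b = 10.2 + 9.9 = 20.1
A = 20.1 * 12 / 2
A = 241.2 / 2
A = 120.6
120.6 units^2


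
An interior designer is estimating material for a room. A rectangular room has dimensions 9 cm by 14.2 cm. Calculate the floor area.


Shape: rectangle
Length l = 9 cm, Width w = 14.2 cm
Formula: A = l * w
A = 9 * 14.2
A = 127.8
127.8 cm^2


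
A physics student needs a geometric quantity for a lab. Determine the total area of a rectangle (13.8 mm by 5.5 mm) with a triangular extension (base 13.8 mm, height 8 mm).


Composite shape: rectangle + triangle
Rectangle area = 13.8 * 5.5 = 75.9
Triangle area = 0.5 * 13.8 * 8 = 55.2
Total = 75.9 + 55.2
Total = 131.1
131.1 mm^2


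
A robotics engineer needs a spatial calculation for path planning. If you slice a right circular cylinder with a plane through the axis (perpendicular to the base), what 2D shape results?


Solid: right circular cylinder
Cutting plane: through the axis (perpendicular to the base)
Visualize the intersection of the plane with the solid's surface.
The boundary of the cut region is a rectangle.
rectangle


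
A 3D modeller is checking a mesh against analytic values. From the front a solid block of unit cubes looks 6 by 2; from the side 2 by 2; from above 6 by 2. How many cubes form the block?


Orthographic views of a solid rectangular block:
Front view 6 x 2 -> length = 6, height = 2
Side view 2 x 2 -> width = 2, height = 2 (consistent)
Top view 6 x 2 -> confirms length = 6, width = 2
The block is 6 x 2 x 2.
Total unit cubes = 6 * 2 * 2 = 24
24 unit cubes


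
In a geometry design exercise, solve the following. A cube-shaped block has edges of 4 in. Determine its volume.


Shape: cube
Side s = 4 in
Formula: V = s^3
V = 4 * 4 * 4
V = 16 * 4
V = 64
64 in^3


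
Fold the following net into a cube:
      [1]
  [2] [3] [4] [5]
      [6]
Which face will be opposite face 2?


Net: cross layout. Take square 3 as the base (bottom).
Fold the four squares in the horizontal row up around 3: 2 -> left, 4 -> right, 5 wraps to the top.
Fold 1 and 6 up from 3: 1 -> back, 6 -> front.
Opposite pairs are therefore: (1, 6), (2, 4), (3, 5).
Face 2 is opposite face 4.
face 4


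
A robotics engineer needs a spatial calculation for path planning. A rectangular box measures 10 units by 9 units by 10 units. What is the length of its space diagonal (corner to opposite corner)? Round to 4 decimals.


Shape: rectangular box (space diagonal)
l = 10 units, w = 9 units, h = 10 units
Visualize: the diagonal of the base, then a right triangle with that diagonal and the height.
Formula: d = sqrt(l^2 + w^2 + h^2)
l^2 + w^2 + h^2 = 100 + 81 + 100 = 281
d = sqrt(281)
d = 16.7631
16.7631 units


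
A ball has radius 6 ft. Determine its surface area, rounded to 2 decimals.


Shape: sphere
Radius r = 6 ft
Formula: SA = 4 * pi * r^2
r^2 = 36
SA = 4 * pi * 36
SA = 144 * pi
SA = 452.39
452.39 ft^2


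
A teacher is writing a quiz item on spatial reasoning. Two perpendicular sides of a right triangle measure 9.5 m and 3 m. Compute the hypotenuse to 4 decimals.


Shape: right triangle
Legs a = 9.5 m, b = 3 m
Formula: c = sqrt(a^2 + b^2)
a^2 = 90.25, b^2 = 9
a^2 + b^2 = 99.25
c = sqrt(99.25)
c = 9.9624
9.9624 m


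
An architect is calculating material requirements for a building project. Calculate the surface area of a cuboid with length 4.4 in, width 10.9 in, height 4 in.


Shape: rectangular prism
l = 4.4 in, w = 10.9 in, h = 4 in
Formula: SA = 2(lw + lh + wh)
lw = 47.96, lh = 17.6, wh = 43.6
lw + lh + wh = 109.16
SA = 2 * 109.16
SA = 218.32
218.32 in^2


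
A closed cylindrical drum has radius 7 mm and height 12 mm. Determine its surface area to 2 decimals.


Shape: closed cylinder
Radius r = 7 mm, Height h = 12 mm
Formula: SA = 2*pi*r^2 + 2*pi*r*h = 2*pi*r*(r + h)
r + h = 19
2 * r * (r + h) = 2 * 7 * 19 = 266
SA = 266 * pi
SA = 835.66
835.66 mm^2


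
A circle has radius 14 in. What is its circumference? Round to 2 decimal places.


Shape: circle
Radius r = 14 in
Formula: C = 2 * pi * r
C = 2 * pi * 14
C = 28 * pi
C = 87.96
87.96 in


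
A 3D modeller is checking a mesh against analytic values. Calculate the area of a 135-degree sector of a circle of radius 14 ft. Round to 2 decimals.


Shape: circular sector
Radius r = 14 ft, Angle = 135 degrees
Formula: A = (angle/360) * pi * r^2
r^2 = 196
Fraction of circle = 135/360
A = (135/360) * pi * 196
A = 73.5 * pi
A = 230.91
230.91 ft^2


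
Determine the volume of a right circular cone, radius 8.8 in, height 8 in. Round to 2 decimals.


Shape: cone
Radius r = 8.8 in, Height h = 8 in
Formula: V = (1/3) * pi * r^2 * h
r^2 = 77.44
pi * r^2 * h = pi * 77.44 * 8 = 619.52 * pi
V = 619.52 * pi / 3
V = 648.76
648.76 in^3


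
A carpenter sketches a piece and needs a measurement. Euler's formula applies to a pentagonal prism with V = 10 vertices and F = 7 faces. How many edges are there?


Polyhedron: pentagonal prism
Euler's formula for convex polyhedra: V - E + F = 2
Given: V = 10 vertices and F = 7 faces
Solve for E:
E = V + F - 2 = 10 + 7 - 2 = 15
15 edges


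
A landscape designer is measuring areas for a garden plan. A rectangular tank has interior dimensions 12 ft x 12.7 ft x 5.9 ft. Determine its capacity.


Shape: rectangular prism
l = 12 ft, w = 12.7 ft, h = 5.9 ft
Formula: V = l * w * h
V = 12 * 12.7 * 5.9
V = 152.4 * 5.9
V = 899.16
899.16 ft^3


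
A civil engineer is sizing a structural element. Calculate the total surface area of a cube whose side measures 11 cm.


Shape: cube
Side s = 11 cm
A cube has 6 square faces.
Formula: SA = 6 * s^2
s^2 = 121
SA = 6 * 121
SA = 726
726 cm^2


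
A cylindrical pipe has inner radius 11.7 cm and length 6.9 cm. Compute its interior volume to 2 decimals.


Shape: cylinder
Radius r = 11.7 cm, Height h = 6.9 cm
Formula: V = pi * r^2 * h
r^2 = 136.89
V = pi * 136.89 * 6.9
V = 944.541 * pi
V = 2967.36
2967.36 cm^3


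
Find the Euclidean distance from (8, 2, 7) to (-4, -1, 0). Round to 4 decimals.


3D distance between two points
P1 = (8, 2, 7), P2 = (-4, -1, 0)
Formula: d = sqrt((x2-x1)^2 + (y2-y1)^2 + (z2-z1)^2)
dx = -4 - 8 = -12
dy = -1 - 2 = -3
dz = 0 - 7 = -7
dx^2 + dy^2 + dz^2 = 144 + 9 + 49 = 202
d = sqrt(202)
d = 14.2127
14.2127 units


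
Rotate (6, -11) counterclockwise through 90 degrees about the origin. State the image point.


Transformation: rotation about the origin
Original point: (6, -11)
Rule for 90 deg counterclockwise: (x, y) -> (-y, x)
Apply: (6, -11) -> (11, 6)
(11, 6)


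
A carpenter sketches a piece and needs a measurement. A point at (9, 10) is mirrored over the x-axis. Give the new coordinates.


Transformation: reflection
Original point: (9, 10)
Rule for reflection over the x-axis: (x, y) -> (x, -y)
Apply: (9, 10) -> (9, -10)
(9, -10)


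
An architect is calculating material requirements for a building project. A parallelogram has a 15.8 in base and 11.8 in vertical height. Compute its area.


Shape: parallelogram
Base b = 15.8 in, Height h = 11.8 in
Formula: A = b * h
A = 15.8 * 11.8
A = 186.44
186.44 in^2


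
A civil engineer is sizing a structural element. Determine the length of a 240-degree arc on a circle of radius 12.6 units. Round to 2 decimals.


Shape: circular arc
Radius r = 12.6 units, Angle = 240 degrees
Formula: L = (angle/360) * 2 * pi * r
2 * pi * r = 25.2 * pi
L = (240/360) * 25.2 * pi
L = 16.8 * pi
L = 52.78
52.78 units


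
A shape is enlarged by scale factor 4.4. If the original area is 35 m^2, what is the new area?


Linear scale factor k = 4.4
Original area = 35 m^2
Rule: under a linear scaling by k, areas scale by k^2.
k^2 = 4.4^2 = 19.36
New area = 35 * 19.36
New area = 677.6
677.6 m^2


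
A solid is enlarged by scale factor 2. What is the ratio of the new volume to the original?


Linear scale factor k = 2
Rule: under a linear scaling by k, volumes scale by k^3.
k^3 = 2 * 2 * 2
k^3 = 4 * 2
k^3 = 8
Volume scales by a factor of 8.
8 (dimensionless)


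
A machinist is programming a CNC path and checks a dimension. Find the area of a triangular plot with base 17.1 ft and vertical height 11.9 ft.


Shape: triangle
Base b = 17.1 ft, Height h = 11.9 ft
Formula: A = (1/2) * b * h
A = 0.5 * 17.1 * 11.9
A = 0.5 * 203.49
A = 101.745
101.745 ft^2


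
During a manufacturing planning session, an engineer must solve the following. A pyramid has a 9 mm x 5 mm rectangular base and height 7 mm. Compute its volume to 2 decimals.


Shape: rectangular pyramid
Base: 9 mm x 5 mm, Height h = 7 mm
Formula: V = (1/3) * base_area * h
base_area = 9 * 5 = 45
base_area * h = 45 * 7 = 315
V = 315 / 3
V = 105
105 mm^3


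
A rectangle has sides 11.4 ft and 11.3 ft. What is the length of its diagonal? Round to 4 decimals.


Shape: rectangle (diagonal via Pythagoras)
Sides: 11.4 ft and 11.3 ft
Formula: d = sqrt(l^2 + w^2)
l^2 = 129.96, w^2 = 127.69
l^2 + w^2 = 257.65
d = sqrt(257.65)
d = 16.0515
16.0515 ft


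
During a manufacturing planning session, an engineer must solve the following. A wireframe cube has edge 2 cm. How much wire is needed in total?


Shape: cube
Side s = 2 cm
A cube has 12 edges, all equal.
Formula: total edge length = 12 * s
Total = 12 * 2
Total = 24
24 cm


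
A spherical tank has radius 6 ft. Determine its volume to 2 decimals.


Shape: sphere
Radius r = 6 ft
Formula: V = (4/3) * pi * r^3
r^3 = 216
(4/3) * 216 = 288
V = 288 * pi
V = 904.78
904.78 ft^3


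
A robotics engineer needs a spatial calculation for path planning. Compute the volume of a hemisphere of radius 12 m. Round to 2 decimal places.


Shape: hemisphere (half of a sphere)
Radius r = 12 m
Formula: V = (1/2) * (4/3) * pi * r^3 = (2/3) * pi * r^3
r^3 = 1728
(2/3) * 1728 = 1152
V = 1152 * pi
V = 3619.11
3619.11 m^3


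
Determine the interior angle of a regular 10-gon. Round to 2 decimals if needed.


Shape: regular decagon (10 sides)
Formula: interior angle = (n - 2) * 180 / n
(n - 2) = 8
(n - 2) * 180 = 1440
angle = 1440 / 10
angle = 144
144 degrees


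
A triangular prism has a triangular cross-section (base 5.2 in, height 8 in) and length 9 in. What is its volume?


Shape: triangular prism
Triangle base = 5.2 in, triangle height = 8 in, prism length L = 9 in
Formula: V = (1/2 * b * h_tri) * L
Cross-section area = 0.5 * 5.2 * 8 = 20.8
V = 20.8 * 9
V = 187.2
187.2 in^3


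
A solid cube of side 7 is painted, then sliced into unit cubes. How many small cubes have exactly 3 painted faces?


Large cube: 7 x 7 x 7, cut into unit cubes.
Cubes with 3 painted faces are at the corners. A cube always has 8 corners.
Count = 8
8 unit cubes


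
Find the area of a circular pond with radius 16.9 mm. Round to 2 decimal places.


Shape: circle
Radius r = 16.9 mm
Formula: A = pi * r^2
r^2 = 16.9^2 = 285.61
A = pi * 285.61
A = 897.27
897.27 mm^2


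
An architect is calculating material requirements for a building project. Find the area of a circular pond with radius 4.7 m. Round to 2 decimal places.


Shape: circle
Radius r = 4.7 m
Formula: A = pi * r^2
r^2 = 4.7^2 = 22.09
A = pi * 22.09
A = 69.4
69.4 m^2


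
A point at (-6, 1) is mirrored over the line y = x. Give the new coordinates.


Transformation: reflection
Original point: (-6, 1)
Rule for reflection over y = x: (x, y) -> (y, x)
Apply: (-6, 1) -> (1, -6)
(1, -6)


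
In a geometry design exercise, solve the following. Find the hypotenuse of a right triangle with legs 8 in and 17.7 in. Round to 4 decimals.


Shape: right triangle
Legs a = 8 in, b = 17.7 in
Formula: c = sqrt(a^2 + b^2)
a^2 = 64, b^2 = 313.29
a^2 + b^2 = 377.29
c = sqrt(377.29)
c = 19.424
19.424 in


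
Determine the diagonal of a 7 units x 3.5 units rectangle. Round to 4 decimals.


Shape: rectangle (diagonal via Pythagoras)
Sides: 7 units and 3.5 units
Formula: d = sqrt(l^2 + w^2)
l^2 = 49, w^2 = 12.25
l^2 + w^2 = 61.25
d = sqrt(61.25)
d = 7.8262
7.8262 units


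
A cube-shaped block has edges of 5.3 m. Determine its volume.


Shape: cube
Side s = 5.3 m
Formula: V = s^3
V = 5.3 * 5.3 * 5.3
V = 28.09 * 5.3
V = 148.877
148.877 m^3


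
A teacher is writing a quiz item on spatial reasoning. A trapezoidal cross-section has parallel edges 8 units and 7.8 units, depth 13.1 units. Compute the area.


Shape: trapezoid
Parallel sides a = 8 units, b = 7.8 units; Height h = 13.1 units
Formula: A = (a + b) * h / 2
a + b = 8 + 7.8 = 15.8
A = 15.8 * 13.1 / 2
A = 206.98 / 2
A = 103.49
103.49 units^2


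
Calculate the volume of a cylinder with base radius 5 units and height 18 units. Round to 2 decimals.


Shape: cylinder
Radius r = 5 units, Height h = 18 units
Formula: V = pi * r^2 * h
r^2 = 25
V = pi * 25 * 18
V = 450 * pi
V = 1413.72
1413.72 units^3


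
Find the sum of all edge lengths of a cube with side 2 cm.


Shape: cube
Side s = 2 cm
A cube has 12 edges, all equal.
Formula: total edge length = 12 * s
Total = 12 * 2
Total = 24
24 cm


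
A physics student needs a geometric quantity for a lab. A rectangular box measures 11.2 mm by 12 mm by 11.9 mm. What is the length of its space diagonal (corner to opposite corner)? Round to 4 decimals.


Shape: rectangular box (space diagonal)
l = 11.2 mm, w = 12 mm, h = 11.9 mm
Visualize: the diagonal of the base, then a right triangle with that diagonal and the height.
Formula: d = sqrt(l^2 + w^2 + h^2)
l^2 + w^2 + h^2 = 125.44 + 144 + 141.61 = 411.05
d = sqrt(411.05)
d = 20.2744
20.2744 mm


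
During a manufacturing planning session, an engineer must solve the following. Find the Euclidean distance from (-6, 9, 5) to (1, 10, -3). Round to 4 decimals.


3D distance between two points
P1 = (-6, 9, 5), P2 = (1, 10, -3)
Formula: d = sqrt((x2-x1)^2 + (y2-y1)^2 + (z2-z1)^2)
dx = 1 - -6 = 7
dy = 10 - 9 = 1
dz = -3 - 5 = -8
dx^2 + dy^2 + dz^2 = 49 + 1 + 64 = 114
d = sqrt(114)
d = 10.6771
10.6771 units


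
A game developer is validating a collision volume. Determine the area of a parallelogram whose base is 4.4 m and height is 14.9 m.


Shape: parallelogram
Base b = 4.4 m, Height h = 14.9 m
Formula: A = b * h
A = 4.4 * 14.9
A = 65.56
65.56 m^2


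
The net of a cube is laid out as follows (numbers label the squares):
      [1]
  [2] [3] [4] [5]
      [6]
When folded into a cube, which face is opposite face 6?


Net: cross layout. Take square 3 as the base (bottom).
Fold the four squares in the horizontal row up around 3: 2 -> left, 4 -> right, 5 wraps to the top.
Fold 1 and 6 up from 3: 1 -> back, 6 -> front.
Opposite pairs are therefore: (1, 6), (2, 4), (3, 5).
Face 6 is opposite face 1.
face 1


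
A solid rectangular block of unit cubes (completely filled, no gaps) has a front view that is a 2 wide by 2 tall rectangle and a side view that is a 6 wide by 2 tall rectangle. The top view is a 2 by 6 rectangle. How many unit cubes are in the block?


Orthographic views of a solid rectangular block:
Front view 2 x 2 -> length = 2, height = 2
Side view 6 x 2 -> width = 6, height = 2 (consistent)
Top view 2 x 6 -> confirms length = 2, width = 6
The block is 2 x 6 x 2.
Total unit cubes = 2 * 6 * 2 = 24
24 unit cubes


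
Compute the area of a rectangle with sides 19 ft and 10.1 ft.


Shape: rectangle
Length l = 19 ft, Width w = 10.1 ft
Formula: A = l * w
A = 19 * 10.1
A = 191.9
191.9 ft^2


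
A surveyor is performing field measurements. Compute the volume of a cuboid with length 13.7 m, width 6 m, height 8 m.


Shape: rectangular prism
l = 13.7 m, w = 6 m, h = 8 m
Formula: V = l * w * h
V = 13.7 * 6 * 8
V = 82.2 * 8
V = 657.6
657.6 m^3


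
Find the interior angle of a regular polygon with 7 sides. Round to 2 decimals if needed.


Shape: regular heptagon (7 sides)
Formula: interior angle = (n - 2) * 180 / n
(n - 2) = 5
(n - 2) * 180 = 900
angle = 900 / 7
angle = 128.57
128.57 degrees


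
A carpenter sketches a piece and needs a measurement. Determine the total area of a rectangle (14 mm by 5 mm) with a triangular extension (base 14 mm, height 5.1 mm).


Composite shape: rectangle + triangle
Rectangle area = 14 * 5 = 70
Triangle area = 0.5 * 14 * 5.1 = 35.7
Total = 70 + 35.7
Total = 105.7
105.7 mm^2


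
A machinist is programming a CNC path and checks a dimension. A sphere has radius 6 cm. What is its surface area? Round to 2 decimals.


Shape: sphere
Radius r = 6 cm
Formula: SA = 4 * pi * r^2
r^2 = 36
SA = 4 * pi * 36
SA = 144 * pi
SA = 452.39
452.39 cm^2


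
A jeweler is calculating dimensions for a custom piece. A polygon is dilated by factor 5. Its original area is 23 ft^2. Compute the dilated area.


Linear scale factor k = 5
Original area = 23 ft^2
Rule: under a linear scaling by k, areas scale by k^2.
k^2 = 5^2 = 25
New area = 23 * 25
New area = 575
575 ft^2


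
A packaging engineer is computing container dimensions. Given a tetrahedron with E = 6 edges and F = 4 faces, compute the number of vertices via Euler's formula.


Polyhedron: tetrahedron
Euler's formula for convex polyhedra: V - E + F = 2
Given: E = 6 edges and F = 4 faces
Solve for V:
V = 2 + E - F = 2 + 6 - 4 = 4
4 vertices
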